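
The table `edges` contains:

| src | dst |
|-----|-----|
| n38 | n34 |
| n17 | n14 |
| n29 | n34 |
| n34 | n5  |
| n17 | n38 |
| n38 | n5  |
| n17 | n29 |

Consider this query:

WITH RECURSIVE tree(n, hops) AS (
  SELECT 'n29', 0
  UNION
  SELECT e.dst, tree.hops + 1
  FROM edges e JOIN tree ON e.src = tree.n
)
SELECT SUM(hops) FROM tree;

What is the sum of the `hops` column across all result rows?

Base: (n29, hops=0).
Iteration 1: edges from {n29} -> (n34, hops=1).
Iteration 2: edges from {n34} -> (n5, hops=2).
Iteration 3: no outgoing edges from {n5}; recursion stops.
SUM(hops) = 0 + 1 + 2 = 3.

3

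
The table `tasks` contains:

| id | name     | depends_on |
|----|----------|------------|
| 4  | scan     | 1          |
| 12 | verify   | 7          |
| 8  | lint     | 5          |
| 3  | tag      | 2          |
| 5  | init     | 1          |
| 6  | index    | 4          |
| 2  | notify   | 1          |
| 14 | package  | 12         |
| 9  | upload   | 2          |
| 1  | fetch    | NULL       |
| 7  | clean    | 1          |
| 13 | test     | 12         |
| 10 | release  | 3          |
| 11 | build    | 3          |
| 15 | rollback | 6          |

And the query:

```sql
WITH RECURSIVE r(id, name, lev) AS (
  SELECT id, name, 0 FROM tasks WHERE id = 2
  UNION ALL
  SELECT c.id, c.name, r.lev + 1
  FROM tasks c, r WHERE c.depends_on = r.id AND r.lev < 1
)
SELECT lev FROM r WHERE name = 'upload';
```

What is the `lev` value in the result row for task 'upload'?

1

Base: id=2 (notify) at lev 0.
Iteration 1: rows with depends_on in {2} -> tag (id 3, lev 1), upload (id 9, lev 1).
Iteration 2: lev < 1 fails for all current rows; recursion stops.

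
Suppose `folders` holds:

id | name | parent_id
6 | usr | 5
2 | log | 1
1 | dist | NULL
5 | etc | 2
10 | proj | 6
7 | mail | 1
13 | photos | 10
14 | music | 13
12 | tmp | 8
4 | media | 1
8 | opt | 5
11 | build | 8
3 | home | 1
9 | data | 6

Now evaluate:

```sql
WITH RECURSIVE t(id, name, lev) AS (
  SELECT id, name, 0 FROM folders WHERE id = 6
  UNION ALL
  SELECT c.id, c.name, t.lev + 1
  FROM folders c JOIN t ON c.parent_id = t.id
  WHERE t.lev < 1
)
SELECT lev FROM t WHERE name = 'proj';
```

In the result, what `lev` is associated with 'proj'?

Base: id=6 (usr) at lev 0.
Iteration 1: rows with parent_id in {6} -> data (id 9, lev 1), proj (id 10, lev 1).
Iteration 2: lev < 1 fails for all current rows; recursion stops.

1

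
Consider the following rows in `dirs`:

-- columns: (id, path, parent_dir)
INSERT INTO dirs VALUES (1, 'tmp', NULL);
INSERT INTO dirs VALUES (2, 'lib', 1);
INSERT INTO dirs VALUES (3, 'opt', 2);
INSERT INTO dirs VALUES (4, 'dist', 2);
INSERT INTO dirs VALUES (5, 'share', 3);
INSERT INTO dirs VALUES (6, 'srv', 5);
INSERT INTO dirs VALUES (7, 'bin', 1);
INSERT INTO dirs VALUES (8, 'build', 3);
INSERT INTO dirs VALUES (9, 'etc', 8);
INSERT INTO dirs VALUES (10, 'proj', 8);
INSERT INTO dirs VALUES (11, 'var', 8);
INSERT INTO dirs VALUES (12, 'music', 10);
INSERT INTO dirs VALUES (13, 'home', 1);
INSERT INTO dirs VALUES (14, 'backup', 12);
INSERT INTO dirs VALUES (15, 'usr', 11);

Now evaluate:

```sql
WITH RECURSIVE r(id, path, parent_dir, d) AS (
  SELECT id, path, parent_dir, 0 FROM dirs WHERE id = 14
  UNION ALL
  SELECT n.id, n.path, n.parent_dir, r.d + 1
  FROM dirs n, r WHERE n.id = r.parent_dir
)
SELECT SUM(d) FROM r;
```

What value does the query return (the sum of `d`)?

21

Base: id=14 (backup), parent_dir=12, d 0.
Iteration 1: join on id=12 -> music (id 12, parent_dir=10, d 1).
Iteration 2: join on id=10 -> proj (id 10, parent_dir=8, d 2).
Iteration 3: join on id=8 -> build (id 8, parent_dir=3, d 3).
Iteration 4: join on id=3 -> opt (id 3, parent_dir=2, d 4).
Iteration 5: join on id=2 -> lib (id 2, parent_dir=1, d 5).
Iteration 6: join on id=1 -> tmp (id 1, parent_dir=NULL, d 6).
Iteration 7: parent_dir is NULL; no match; recursion stops.
SUM(d) = 0 + 1 + 2 + 3 + 4 + 5 + 6 = 21.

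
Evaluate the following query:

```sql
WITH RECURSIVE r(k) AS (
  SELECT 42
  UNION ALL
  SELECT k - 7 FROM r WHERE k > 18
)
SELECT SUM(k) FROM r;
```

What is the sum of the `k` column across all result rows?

140

Base: k=42.
Iteration 1: 42 > 18 holds -> k = 42 - 7 = 35.
Iteration 2: 35 > 18 holds -> k = 35 - 7 = 28.
Iteration 3: 28 > 18 holds -> k = 28 - 7 = 21.
Iteration 4: 21 > 18 holds -> k = 21 - 7 = 14.
Iteration 5: 14 > 18 fails; recursion stops.
SUM(k) = 42 + 35 + 28 + 21 + 14 = 140.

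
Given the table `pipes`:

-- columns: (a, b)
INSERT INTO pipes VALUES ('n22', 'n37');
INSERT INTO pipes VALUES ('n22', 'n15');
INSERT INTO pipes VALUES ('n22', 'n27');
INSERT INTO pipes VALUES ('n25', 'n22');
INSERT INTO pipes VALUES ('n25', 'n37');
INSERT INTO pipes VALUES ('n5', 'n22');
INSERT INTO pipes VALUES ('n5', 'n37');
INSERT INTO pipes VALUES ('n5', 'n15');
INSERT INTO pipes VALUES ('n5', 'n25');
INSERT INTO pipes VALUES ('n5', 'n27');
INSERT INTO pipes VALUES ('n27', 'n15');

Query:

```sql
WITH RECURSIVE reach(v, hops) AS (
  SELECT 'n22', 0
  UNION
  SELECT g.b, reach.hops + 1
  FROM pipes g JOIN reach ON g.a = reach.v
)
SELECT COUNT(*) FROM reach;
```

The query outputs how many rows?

Base: (n22, hops=0).
Iteration 1: edges from {n22} -> (n15, hops=1), (n27, hops=1), (n37, hops=1).
Iteration 2: edges from {n15,n27,n37} -> (n15, hops=2).
Iteration 3: no outgoing edges from {n15}; recursion stops.
Total rows emitted: 5.

5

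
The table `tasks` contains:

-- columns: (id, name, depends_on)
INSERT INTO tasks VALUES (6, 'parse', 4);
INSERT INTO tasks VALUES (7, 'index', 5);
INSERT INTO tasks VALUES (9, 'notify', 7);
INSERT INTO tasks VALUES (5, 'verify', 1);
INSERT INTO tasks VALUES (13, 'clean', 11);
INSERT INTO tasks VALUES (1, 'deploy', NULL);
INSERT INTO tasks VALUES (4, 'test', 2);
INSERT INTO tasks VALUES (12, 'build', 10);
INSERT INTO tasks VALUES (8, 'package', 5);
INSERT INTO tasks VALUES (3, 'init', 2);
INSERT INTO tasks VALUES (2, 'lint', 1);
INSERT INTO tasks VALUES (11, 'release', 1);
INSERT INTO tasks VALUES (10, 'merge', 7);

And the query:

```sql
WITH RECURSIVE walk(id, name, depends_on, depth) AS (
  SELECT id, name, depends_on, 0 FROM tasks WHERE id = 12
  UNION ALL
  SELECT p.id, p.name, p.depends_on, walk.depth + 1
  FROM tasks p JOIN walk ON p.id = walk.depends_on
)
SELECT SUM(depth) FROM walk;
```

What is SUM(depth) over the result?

Base: id=12 (build), depends_on=10, depth 0.
Iteration 1: join on id=10 -> merge (id 10, depends_on=7, depth 1).
Iteration 2: join on id=7 -> index (id 7, depends_on=5, depth 2).
Iteration 3: join on id=5 -> verify (id 5, depends_on=1, depth 3).
Iteration 4: join on id=1 -> deploy (id 1, depends_on=NULL, depth 4).
Iteration 5: depends_on is NULL; no match; recursion stops.
SUM(depth) = 0 + 1 + 2 + 3 + 4 = 10.

10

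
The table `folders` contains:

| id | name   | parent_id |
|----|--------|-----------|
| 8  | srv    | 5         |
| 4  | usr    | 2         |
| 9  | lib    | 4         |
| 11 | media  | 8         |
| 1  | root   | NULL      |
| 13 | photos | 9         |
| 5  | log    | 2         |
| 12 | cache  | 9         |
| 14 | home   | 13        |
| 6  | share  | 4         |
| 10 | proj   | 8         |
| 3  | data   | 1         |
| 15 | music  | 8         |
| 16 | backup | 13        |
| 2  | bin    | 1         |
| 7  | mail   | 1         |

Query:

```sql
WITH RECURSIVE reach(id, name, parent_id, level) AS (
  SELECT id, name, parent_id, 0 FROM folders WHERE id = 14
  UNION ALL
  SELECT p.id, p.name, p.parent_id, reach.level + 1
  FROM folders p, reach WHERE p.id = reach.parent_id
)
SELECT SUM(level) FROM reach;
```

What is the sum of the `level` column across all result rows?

Base: id=14 (home), parent_id=13, level 0.
Iteration 1: join on id=13 -> photos (id 13, parent_id=9, level 1).
Iteration 2: join on id=9 -> lib (id 9, parent_id=4, level 2).
Iteration 3: join on id=4 -> usr (id 4, parent_id=2, level 3).
Iteration 4: join on id=2 -> bin (id 2, parent_id=1, level 4).
Iteration 5: join on id=1 -> root (id 1, parent_id=NULL, level 5).
Iteration 6: parent_id is NULL; no match; recursion stops.
SUM(level) = 0 + 1 + 2 + 3 + 4 + 5 = 15.

15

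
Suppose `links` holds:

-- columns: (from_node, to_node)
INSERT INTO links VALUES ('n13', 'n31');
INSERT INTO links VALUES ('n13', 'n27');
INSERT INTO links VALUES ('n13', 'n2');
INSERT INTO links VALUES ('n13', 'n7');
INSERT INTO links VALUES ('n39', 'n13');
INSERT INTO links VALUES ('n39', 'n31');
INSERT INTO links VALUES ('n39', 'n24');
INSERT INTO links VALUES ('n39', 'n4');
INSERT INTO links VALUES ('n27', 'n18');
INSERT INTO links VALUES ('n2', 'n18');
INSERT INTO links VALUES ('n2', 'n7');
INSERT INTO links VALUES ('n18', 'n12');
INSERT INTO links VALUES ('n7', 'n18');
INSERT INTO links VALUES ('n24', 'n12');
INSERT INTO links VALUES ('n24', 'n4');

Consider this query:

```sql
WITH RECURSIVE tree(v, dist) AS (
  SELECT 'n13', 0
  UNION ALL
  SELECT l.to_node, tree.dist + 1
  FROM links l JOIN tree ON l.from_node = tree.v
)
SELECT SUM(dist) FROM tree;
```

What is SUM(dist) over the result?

28

Base: (n13, dist=0).
Iteration 1: edges from {n13} -> (n2, dist=1), (n27, dist=1), (n31, dist=1), (n7, dist=1).
Iteration 2: edges from {n2,n27,n31,n7} -> (n18, dist=2) x3, (n7, dist=2). [UNION ALL keeps all 4 new rows, including repeats]
Iteration 3: edges from {n18,n7} -> (n12, dist=3) x3, (n18, dist=3). [UNION ALL keeps all 4 new rows, including repeats]
Iteration 4: edges from {n12,n18} -> (n12, dist=4).
Iteration 5: no outgoing edges from {n12}; recursion stops.
SUM(dist) = 0 + 1 + 1 + 1 + 1 + 2 + 2 + 2 + 2 + 3 + 3 + 3 + 3 + 4 = 28.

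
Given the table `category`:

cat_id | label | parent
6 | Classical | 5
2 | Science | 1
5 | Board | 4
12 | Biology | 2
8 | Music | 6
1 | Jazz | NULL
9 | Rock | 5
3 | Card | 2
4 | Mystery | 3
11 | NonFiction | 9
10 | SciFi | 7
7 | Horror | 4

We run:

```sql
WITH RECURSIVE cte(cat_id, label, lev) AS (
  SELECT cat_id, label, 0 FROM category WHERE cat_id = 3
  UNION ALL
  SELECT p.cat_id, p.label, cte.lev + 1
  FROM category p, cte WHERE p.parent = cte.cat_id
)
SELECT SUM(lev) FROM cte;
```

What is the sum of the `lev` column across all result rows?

22

Base: cat_id=3 (Card) at lev 0.
Iteration 1: rows with parent in {3} -> Mystery (id 4, lev 1).
Iteration 2: rows with parent in {4} -> Board (id 5, lev 2), Horror (id 7, lev 2).
Iteration 3: rows with parent in {5,7} -> Classical (id 6, lev 3), Rock (id 9, lev 3), SciFi (id 10, lev 3).
Iteration 4: rows with parent in {6,9,10} -> Music (id 8, lev 4), NonFiction (id 11, lev 4).
Iteration 5: no rows with parent in {8,11}; recursion stops.
SUM(lev) = 0 + 1 + 2 + 2 + 3 + 3 + 3 + 4 + 4 = 22.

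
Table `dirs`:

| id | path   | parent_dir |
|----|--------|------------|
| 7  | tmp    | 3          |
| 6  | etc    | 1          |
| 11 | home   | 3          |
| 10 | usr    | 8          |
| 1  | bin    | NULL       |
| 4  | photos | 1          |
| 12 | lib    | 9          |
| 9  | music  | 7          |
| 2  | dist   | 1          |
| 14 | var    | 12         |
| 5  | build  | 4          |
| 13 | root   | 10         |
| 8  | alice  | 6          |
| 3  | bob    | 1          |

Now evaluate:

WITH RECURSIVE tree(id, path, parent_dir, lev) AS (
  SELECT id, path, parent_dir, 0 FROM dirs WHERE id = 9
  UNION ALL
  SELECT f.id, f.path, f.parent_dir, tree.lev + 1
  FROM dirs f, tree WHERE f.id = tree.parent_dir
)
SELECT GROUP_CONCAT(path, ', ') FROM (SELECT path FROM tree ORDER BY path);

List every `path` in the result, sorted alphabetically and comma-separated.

bin, bob, music, tmp

Base: id=9 (music), parent_dir=7, lev 0.
Iteration 1: join on id=7 -> tmp (id 7, parent_dir=3, lev 1).
Iteration 2: join on id=3 -> bob (id 3, parent_dir=1, lev 2).
Iteration 3: join on id=1 -> bin (id 1, parent_dir=NULL, lev 3).
Iteration 4: parent_dir is NULL; no match; recursion stops.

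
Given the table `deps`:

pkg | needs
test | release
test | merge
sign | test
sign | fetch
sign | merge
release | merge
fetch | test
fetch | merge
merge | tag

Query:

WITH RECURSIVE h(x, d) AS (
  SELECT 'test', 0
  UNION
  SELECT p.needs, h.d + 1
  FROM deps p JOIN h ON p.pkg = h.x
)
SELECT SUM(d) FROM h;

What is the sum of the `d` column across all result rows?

Base: (test, d=0).
Iteration 1: edges from {test} -> (merge, d=1), (release, d=1).
Iteration 2: edges from {merge,release} -> (merge, d=2), (tag, d=2).
Iteration 3: edges from {merge,tag} -> (tag, d=3).
Iteration 4: no outgoing edges from {tag}; recursion stops.
SUM(d) = 0 + 1 + 1 + 2 + 2 + 3 = 9.

9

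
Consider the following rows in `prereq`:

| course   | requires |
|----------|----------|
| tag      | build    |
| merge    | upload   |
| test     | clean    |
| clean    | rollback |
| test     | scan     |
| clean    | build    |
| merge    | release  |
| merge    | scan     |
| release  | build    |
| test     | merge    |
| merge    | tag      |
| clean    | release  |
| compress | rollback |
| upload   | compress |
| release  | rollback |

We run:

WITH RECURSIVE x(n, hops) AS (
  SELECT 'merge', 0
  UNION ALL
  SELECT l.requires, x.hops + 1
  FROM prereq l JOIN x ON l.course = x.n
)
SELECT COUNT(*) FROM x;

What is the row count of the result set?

10

Base: (merge, hops=0).
Iteration 1: edges from {merge} -> (release, hops=1), (scan, hops=1), (tag, hops=1), (upload, hops=1).
Iteration 2: edges from {release,scan,tag,upload} -> (build, hops=2) x2, (compress, hops=2), (rollback, hops=2). [UNION ALL keeps all 4 new rows, including repeats]
Iteration 3: edges from {build,compress,rollback} -> (rollback, hops=3).
Iteration 4: no outgoing edges from {rollback}; recursion stops.
Total rows emitted: 10.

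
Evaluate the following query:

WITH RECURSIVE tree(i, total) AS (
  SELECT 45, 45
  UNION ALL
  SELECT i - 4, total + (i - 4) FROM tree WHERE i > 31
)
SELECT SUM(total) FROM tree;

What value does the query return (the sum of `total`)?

595

Base: i=45, total=45.
Iteration 1: 45 > 31 holds -> i = 45 - 4 = 41, total = 45 + 41 = 86.
Iteration 2: 41 > 31 holds -> i = 41 - 4 = 37, total = 86 + 37 = 123.
Iteration 3: 37 > 31 holds -> i = 37 - 4 = 33, total = 123 + 33 = 156.
Iteration 4: 33 > 31 holds -> i = 33 - 4 = 29, total = 156 + 29 = 185.
Iteration 5: 29 > 31 fails; recursion stops.
SUM(total) = 45 + 86 + 123 + 156 + 185 = 595.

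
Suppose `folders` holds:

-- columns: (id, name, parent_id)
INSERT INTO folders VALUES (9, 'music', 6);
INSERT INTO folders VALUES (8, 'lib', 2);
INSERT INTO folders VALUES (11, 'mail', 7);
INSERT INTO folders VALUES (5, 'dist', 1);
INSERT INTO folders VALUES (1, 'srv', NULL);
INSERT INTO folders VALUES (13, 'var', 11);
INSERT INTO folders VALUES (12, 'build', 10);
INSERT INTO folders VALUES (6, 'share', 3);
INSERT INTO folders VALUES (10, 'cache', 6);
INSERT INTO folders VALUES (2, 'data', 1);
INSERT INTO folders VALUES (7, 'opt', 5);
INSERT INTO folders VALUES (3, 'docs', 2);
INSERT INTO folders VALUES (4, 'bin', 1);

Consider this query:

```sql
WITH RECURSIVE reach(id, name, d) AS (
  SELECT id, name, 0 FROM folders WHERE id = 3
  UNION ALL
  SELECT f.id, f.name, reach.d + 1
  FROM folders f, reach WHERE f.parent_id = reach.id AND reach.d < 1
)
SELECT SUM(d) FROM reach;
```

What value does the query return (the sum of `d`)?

Base: id=3 (docs) at d 0.
Iteration 1: rows with parent_id in {3} -> share (id 6, d 1).
Iteration 2: d < 1 fails for all current rows; recursion stops.
SUM(d) = 0 + 1 = 1.

1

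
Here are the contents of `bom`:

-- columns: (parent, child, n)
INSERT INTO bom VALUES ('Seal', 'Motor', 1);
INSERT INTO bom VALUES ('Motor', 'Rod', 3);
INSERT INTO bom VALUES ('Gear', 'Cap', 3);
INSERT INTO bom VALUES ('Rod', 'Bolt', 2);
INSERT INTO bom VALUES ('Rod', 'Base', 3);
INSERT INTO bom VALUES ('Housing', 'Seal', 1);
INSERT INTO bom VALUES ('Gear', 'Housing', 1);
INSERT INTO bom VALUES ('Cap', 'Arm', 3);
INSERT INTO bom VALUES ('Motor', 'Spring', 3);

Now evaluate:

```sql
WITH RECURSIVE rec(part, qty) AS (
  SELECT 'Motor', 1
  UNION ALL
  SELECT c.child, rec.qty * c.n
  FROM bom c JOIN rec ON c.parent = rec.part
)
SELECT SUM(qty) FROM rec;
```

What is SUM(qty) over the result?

22

Base: (Motor, qty=1).
Iteration 1: components of {Motor} -> Rod = 1*3 = 3, Spring = 1*3 = 3.
Iteration 2: components of {Rod,Spring} -> Base = 3*3 = 9, Bolt = 3*2 = 6.
Iteration 3: no further components; recursion stops.
SUM(qty) = 1 + 3 + 3 + 9 + 6 = 22.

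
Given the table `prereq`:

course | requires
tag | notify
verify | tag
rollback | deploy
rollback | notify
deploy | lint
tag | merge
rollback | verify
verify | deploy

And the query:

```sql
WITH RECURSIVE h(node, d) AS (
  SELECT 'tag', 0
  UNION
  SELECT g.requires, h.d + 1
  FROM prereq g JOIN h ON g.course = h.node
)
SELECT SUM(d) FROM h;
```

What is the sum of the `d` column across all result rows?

2

Base: (tag, d=0).
Iteration 1: edges from {tag} -> (merge, d=1), (notify, d=1).
Iteration 2: no outgoing edges from {merge,notify}; recursion stops.
SUM(d) = 0 + 1 + 1 = 2.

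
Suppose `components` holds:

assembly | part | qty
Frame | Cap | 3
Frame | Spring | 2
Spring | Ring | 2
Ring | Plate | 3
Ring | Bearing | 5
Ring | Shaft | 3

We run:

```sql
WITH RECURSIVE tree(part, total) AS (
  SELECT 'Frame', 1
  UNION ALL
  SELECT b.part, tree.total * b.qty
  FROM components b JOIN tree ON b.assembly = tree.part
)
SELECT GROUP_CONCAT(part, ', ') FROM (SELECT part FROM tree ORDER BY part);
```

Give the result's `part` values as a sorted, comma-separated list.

Base: (Frame, total=1).
Iteration 1: components of {Frame} -> Cap = 1*3 = 3, Spring = 1*2 = 2.
Iteration 2: components of {Cap,Spring} -> Ring = 2*2 = 4.
Iteration 3: components of {Ring} -> Bearing = 4*5 = 20, Plate = 4*3 = 12, Shaft = 4*3 = 12.
Iteration 4: no further components; recursion stops.

Bearing, Cap, Frame, Plate, Ring, Shaft, Spring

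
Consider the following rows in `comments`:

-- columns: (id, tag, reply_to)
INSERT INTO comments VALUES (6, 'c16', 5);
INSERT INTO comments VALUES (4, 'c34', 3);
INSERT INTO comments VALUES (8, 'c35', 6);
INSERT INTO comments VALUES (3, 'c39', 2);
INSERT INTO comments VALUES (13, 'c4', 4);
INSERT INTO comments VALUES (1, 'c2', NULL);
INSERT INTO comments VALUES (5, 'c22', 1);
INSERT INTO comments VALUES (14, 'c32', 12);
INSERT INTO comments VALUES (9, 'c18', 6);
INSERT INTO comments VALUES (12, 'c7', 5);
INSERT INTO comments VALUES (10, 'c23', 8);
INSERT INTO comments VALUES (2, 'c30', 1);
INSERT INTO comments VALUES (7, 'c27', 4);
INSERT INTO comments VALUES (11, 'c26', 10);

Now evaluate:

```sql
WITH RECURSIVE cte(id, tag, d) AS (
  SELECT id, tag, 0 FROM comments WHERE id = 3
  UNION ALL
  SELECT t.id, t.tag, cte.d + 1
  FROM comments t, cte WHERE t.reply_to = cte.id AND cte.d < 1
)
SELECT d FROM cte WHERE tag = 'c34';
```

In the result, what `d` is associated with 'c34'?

1

Base: id=3 (c39) at d 0.
Iteration 1: rows with reply_to in {3} -> c34 (id 4, d 1).
Iteration 2: d < 1 fails for all current rows; recursion stops.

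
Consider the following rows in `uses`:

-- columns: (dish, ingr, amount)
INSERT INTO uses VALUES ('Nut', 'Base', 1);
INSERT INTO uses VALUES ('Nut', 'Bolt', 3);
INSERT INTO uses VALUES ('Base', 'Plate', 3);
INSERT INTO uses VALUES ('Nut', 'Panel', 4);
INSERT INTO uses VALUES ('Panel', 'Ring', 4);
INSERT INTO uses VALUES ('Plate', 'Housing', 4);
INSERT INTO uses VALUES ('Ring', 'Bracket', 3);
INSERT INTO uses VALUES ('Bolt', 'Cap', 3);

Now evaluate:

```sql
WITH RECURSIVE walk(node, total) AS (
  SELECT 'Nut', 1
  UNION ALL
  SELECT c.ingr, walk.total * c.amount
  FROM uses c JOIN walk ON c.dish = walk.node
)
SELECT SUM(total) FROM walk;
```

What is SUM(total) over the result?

97

Base: (Nut, total=1).
Iteration 1: components of {Nut} -> Base = 1*1 = 1, Bolt = 1*3 = 3, Panel = 1*4 = 4.
Iteration 2: components of {Base,Bolt,Panel} -> Cap = 3*3 = 9, Plate = 1*3 = 3, Ring = 4*4 = 16.
Iteration 3: components of {Cap,Plate,Ring} -> Bracket = 16*3 = 48, Housing = 3*4 = 12.
Iteration 4: no further components; recursion stops.
SUM(total) = 1 + 1 + 3 + 4 + 3 + 9 + 16 + 12 + 48 = 97.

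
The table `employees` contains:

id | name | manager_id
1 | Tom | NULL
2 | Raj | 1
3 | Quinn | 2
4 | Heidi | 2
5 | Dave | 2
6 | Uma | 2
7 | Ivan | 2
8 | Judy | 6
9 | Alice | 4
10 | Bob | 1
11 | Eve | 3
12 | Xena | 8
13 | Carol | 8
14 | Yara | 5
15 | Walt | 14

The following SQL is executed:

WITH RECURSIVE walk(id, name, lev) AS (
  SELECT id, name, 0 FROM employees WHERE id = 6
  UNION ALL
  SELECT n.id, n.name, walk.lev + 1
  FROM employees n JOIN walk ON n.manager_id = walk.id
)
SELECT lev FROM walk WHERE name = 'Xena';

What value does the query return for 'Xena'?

Base: id=6 (Uma) at lev 0.
Iteration 1: rows with manager_id in {6} -> Judy (id 8, lev 1).
Iteration 2: rows with manager_id in {8} -> Xena (id 12, lev 2), Carol (id 13, lev 2).
Iteration 3: no rows with manager_id in {12,13}; recursion stops.

2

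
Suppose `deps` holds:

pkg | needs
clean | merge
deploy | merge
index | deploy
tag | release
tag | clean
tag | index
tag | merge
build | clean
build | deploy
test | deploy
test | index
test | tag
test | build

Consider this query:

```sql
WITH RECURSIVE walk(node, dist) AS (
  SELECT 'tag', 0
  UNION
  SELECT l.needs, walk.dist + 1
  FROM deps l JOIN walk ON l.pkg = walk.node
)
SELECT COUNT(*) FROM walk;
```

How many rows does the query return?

8

Base: (tag, dist=0).
Iteration 1: edges from {tag} -> (clean, dist=1), (index, dist=1), (merge, dist=1), (release, dist=1).
Iteration 2: edges from {clean,index,merge,release} -> (deploy, dist=2), (merge, dist=2).
Iteration 3: edges from {deploy,merge} -> (merge, dist=3).
Iteration 4: no outgoing edges from {merge}; recursion stops.
Total rows emitted: 8.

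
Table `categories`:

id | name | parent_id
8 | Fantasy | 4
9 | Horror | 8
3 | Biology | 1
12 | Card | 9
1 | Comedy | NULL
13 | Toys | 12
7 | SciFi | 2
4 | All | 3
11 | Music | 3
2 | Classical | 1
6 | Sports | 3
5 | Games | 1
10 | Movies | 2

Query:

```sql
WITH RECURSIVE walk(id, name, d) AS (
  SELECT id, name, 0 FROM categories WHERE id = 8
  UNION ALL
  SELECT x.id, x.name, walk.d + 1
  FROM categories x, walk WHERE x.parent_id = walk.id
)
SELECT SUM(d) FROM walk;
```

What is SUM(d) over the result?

Base: id=8 (Fantasy) at d 0.
Iteration 1: rows with parent_id in {8} -> Horror (id 9, d 1).
Iteration 2: rows with parent_id in {9} -> Card (id 12, d 2).
Iteration 3: rows with parent_id in {12} -> Toys (id 13, d 3).
Iteration 4: no rows with parent_id in {13}; recursion stops.
SUM(d) = 0 + 1 + 2 + 3 = 6.

6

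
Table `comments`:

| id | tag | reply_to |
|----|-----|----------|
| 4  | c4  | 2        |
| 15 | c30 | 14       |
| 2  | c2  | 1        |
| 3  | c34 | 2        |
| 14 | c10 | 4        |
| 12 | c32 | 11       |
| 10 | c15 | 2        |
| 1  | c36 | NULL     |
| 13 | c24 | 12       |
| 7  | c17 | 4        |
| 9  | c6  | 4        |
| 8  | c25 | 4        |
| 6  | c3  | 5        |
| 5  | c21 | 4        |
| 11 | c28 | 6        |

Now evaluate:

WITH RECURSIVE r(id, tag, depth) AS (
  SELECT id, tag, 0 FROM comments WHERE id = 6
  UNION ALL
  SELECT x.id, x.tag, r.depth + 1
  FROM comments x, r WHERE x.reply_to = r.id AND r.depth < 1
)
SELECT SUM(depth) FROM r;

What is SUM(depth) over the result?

Base: id=6 (c3) at depth 0.
Iteration 1: rows with reply_to in {6} -> c28 (id 11, depth 1).
Iteration 2: depth < 1 fails for all current rows; recursion stops.
SUM(depth) = 0 + 1 = 1.

1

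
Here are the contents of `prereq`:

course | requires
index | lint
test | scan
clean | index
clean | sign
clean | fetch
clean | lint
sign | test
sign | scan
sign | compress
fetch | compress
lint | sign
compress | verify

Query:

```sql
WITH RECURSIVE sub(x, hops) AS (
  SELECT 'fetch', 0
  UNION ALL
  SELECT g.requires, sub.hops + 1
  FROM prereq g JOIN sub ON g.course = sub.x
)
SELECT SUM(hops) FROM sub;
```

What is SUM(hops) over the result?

Base: (fetch, hops=0).
Iteration 1: edges from {fetch} -> (compress, hops=1).
Iteration 2: edges from {compress} -> (verify, hops=2).
Iteration 3: no outgoing edges from {verify}; recursion stops.
SUM(hops) = 0 + 1 + 2 = 3.

3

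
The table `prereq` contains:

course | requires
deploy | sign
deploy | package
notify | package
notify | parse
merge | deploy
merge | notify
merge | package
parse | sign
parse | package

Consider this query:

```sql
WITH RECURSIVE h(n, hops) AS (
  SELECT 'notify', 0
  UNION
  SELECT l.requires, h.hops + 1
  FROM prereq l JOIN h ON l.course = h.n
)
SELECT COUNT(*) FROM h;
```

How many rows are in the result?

5

Base: (notify, hops=0).
Iteration 1: edges from {notify} -> (package, hops=1), (parse, hops=1).
Iteration 2: edges from {package,parse} -> (package, hops=2), (sign, hops=2).
Iteration 3: no outgoing edges from {package,sign}; recursion stops.
Total rows emitted: 5.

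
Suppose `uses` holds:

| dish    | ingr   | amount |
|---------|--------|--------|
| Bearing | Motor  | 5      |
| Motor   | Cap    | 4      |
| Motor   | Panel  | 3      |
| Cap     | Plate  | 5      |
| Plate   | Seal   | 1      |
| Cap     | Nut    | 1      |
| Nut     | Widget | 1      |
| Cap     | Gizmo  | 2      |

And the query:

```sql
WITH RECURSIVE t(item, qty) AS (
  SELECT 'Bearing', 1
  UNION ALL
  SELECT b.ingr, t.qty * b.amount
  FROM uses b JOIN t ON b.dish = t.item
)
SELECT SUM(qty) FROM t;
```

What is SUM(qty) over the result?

321

Base: (Bearing, qty=1).
Iteration 1: components of {Bearing} -> Motor = 1*5 = 5.
Iteration 2: components of {Motor} -> Cap = 5*4 = 20, Panel = 5*3 = 15.
Iteration 3: components of {Cap,Panel} -> Gizmo = 20*2 = 40, Nut = 20*1 = 20, Plate = 20*5 = 100.
Iteration 4: components of {Gizmo,Nut,Plate} -> Seal = 100*1 = 100, Widget = 20*1 = 20.
Iteration 5: no further components; recursion stops.
SUM(qty) = 1 + 5 + 20 + 15 + 100 + 20 + 40 + 100 + 20 = 321.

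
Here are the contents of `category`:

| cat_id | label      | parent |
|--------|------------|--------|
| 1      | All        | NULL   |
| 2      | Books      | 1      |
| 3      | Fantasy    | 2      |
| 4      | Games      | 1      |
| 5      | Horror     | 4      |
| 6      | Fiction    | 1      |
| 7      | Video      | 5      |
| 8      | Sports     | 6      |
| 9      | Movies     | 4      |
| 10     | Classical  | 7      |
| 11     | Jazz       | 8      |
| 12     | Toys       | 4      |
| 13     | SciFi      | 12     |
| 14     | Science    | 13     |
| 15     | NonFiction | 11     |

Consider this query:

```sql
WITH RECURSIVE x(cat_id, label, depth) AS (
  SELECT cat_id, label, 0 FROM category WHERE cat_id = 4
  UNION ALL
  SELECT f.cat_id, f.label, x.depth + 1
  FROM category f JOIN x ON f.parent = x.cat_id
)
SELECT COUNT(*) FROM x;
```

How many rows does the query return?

Base: cat_id=4 (Games) at depth 0.
Iteration 1: rows with parent in {4} -> Horror (id 5, depth 1), Movies (id 9, depth 1), Toys (id 12, depth 1).
Iteration 2: rows with parent in {5,9,12} -> Video (id 7, depth 2), SciFi (id 13, depth 2).
Iteration 3: rows with parent in {7,13} -> Classical (id 10, depth 3), Science (id 14, depth 3).
Iteration 4: no rows with parent in {10,14}; recursion stops.
Total rows emitted: 8.

8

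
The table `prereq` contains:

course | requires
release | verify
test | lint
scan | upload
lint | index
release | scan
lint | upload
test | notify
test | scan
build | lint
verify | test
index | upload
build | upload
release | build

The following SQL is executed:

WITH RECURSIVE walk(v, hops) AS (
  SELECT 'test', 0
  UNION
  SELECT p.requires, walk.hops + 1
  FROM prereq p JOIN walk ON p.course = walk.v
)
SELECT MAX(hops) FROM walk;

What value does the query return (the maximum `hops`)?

Base: (test, hops=0).
Iteration 1: edges from {test} -> (lint, hops=1), (notify, hops=1), (scan, hops=1).
Iteration 2: edges from {lint,notify,scan} -> (index, hops=2), (upload, hops=2). [UNION drops 1 duplicate row(s)]
Iteration 3: edges from {index,upload} -> (upload, hops=3).
Iteration 4: no outgoing edges from {upload}; recursion stops.
hops values: 0, 1, 1, 1, 2, 2, 3; the maximum is 3.

3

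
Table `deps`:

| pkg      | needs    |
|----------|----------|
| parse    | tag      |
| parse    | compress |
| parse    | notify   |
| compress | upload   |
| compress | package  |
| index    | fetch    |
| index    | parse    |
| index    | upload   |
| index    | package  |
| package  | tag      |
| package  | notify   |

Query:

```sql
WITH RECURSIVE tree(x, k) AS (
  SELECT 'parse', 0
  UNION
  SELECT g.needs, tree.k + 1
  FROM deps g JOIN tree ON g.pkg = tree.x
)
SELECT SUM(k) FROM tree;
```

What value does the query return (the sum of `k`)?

Base: (parse, k=0).
Iteration 1: edges from {parse} -> (compress, k=1), (notify, k=1), (tag, k=1).
Iteration 2: edges from {compress,notify,tag} -> (package, k=2), (upload, k=2).
Iteration 3: edges from {package,upload} -> (notify, k=3), (tag, k=3).
Iteration 4: no outgoing edges from {notify,tag}; recursion stops.
SUM(k) = 0 + 1 + 1 + 1 + 2 + 2 + 3 + 3 = 13.

13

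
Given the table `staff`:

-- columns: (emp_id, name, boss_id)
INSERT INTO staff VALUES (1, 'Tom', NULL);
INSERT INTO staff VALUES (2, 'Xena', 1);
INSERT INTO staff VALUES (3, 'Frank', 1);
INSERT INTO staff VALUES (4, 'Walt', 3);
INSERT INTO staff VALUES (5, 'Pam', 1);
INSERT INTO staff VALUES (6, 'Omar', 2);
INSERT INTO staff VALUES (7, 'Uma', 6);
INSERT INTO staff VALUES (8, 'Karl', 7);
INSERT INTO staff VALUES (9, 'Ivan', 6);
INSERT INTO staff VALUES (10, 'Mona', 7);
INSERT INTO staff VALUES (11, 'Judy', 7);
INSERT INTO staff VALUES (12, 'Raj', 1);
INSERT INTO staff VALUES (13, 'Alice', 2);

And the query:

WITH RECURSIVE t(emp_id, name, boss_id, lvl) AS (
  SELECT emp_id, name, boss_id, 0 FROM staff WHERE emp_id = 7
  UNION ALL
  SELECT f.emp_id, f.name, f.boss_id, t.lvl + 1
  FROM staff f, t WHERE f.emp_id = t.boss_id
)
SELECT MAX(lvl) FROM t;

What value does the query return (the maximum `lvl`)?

3

Base: emp_id=7 (Uma), boss_id=6, lvl 0.
Iteration 1: join on emp_id=6 -> Omar (id 6, boss_id=2, lvl 1).
Iteration 2: join on emp_id=2 -> Xena (id 2, boss_id=1, lvl 2).
Iteration 3: join on emp_id=1 -> Tom (id 1, boss_id=NULL, lvl 3).
Iteration 4: boss_id is NULL; no match; recursion stops.
lvl values: 0, 1, 2, 3; the maximum is 3.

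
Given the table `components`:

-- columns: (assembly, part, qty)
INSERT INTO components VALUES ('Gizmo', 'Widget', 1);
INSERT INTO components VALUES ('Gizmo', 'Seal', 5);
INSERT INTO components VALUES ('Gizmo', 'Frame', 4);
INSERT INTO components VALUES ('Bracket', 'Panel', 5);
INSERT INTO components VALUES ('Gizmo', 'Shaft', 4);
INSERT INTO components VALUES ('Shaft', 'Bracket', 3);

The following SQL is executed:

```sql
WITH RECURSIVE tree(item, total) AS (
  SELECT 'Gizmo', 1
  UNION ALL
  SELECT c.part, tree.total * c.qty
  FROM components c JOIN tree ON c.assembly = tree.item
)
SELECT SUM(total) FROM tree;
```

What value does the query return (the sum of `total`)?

Base: (Gizmo, total=1).
Iteration 1: components of {Gizmo} -> Frame = 1*4 = 4, Seal = 1*5 = 5, Shaft = 1*4 = 4, Widget = 1*1 = 1.
Iteration 2: components of {Frame,Seal,Shaft,Widget} -> Bracket = 4*3 = 12.
Iteration 3: components of {Bracket} -> Panel = 12*5 = 60.
Iteration 4: no further components; recursion stops.
SUM(total) = 1 + 4 + 5 + 4 + 1 + 12 + 60 = 87.

87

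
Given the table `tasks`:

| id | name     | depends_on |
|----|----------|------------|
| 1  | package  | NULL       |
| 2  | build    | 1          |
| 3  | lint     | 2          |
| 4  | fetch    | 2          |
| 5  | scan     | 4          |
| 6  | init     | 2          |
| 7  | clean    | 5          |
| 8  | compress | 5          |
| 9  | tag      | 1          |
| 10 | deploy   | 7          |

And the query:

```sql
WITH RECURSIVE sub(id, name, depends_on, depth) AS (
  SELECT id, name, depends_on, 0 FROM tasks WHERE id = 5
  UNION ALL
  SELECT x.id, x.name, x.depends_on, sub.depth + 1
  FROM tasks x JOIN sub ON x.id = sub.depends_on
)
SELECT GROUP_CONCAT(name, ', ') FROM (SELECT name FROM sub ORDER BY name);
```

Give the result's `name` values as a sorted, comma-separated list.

build, fetch, package, scan

Base: id=5 (scan), depends_on=4, depth 0.
Iteration 1: join on id=4 -> fetch (id 4, depends_on=2, depth 1).
Iteration 2: join on id=2 -> build (id 2, depends_on=1, depth 2).
Iteration 3: join on id=1 -> package (id 1, depends_on=NULL, depth 3).
Iteration 4: depends_on is NULL; no match; recursion stops.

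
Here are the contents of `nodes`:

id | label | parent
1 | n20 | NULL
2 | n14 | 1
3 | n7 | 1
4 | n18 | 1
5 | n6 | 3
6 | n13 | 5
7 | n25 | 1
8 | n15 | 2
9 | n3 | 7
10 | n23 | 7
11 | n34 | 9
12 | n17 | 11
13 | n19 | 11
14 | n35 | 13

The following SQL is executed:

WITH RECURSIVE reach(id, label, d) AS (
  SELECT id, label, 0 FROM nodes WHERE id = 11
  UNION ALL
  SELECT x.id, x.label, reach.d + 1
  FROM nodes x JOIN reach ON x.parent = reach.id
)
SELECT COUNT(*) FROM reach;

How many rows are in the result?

Base: id=11 (n34) at d 0.
Iteration 1: rows with parent in {11} -> n17 (id 12, d 1), n19 (id 13, d 1).
Iteration 2: rows with parent in {12,13} -> n35 (id 14, d 2).
Iteration 3: no rows with parent in {14}; recursion stops.
Total rows emitted: 4.

4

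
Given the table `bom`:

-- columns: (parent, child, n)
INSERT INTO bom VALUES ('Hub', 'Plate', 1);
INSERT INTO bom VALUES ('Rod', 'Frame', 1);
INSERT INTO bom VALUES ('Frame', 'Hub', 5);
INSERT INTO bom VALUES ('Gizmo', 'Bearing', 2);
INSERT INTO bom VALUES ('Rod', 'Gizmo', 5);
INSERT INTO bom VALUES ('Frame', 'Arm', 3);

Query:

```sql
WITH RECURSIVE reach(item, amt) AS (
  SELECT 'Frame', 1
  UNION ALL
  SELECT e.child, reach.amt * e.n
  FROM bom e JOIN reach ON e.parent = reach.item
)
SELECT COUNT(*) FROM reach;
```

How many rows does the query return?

4

Base: (Frame, amt=1).
Iteration 1: components of {Frame} -> Arm = 1*3 = 3, Hub = 1*5 = 5.
Iteration 2: components of {Arm,Hub} -> Plate = 5*1 = 5.
Iteration 3: no further components; recursion stops.
Total rows emitted: 4.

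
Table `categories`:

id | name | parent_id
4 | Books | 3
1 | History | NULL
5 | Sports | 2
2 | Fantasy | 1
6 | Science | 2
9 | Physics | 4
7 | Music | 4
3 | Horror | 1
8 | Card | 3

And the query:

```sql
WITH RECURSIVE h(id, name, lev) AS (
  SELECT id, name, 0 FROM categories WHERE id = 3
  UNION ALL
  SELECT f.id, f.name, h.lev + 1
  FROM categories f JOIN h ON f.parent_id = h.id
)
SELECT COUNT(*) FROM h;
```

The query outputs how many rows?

5

Base: id=3 (Horror) at lev 0.
Iteration 1: rows with parent_id in {3} -> Books (id 4, lev 1), Card (id 8, lev 1).
Iteration 2: rows with parent_id in {4,8} -> Music (id 7, lev 2), Physics (id 9, lev 2).
Iteration 3: no rows with parent_id in {7,9}; recursion stops.
Total rows emitted: 5.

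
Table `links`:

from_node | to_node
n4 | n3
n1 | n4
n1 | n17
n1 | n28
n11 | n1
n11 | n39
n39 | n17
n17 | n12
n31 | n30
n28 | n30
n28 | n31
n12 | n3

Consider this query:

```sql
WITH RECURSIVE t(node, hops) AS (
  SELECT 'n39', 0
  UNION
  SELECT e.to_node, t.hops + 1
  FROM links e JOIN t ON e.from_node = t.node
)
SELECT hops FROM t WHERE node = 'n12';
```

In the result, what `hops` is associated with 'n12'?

Base: (n39, hops=0).
Iteration 1: edges from {n39} -> (n17, hops=1).
Iteration 2: edges from {n17} -> (n12, hops=2).
Iteration 3: edges from {n12} -> (n3, hops=3).
Iteration 4: no outgoing edges from {n3}; recursion stops.

2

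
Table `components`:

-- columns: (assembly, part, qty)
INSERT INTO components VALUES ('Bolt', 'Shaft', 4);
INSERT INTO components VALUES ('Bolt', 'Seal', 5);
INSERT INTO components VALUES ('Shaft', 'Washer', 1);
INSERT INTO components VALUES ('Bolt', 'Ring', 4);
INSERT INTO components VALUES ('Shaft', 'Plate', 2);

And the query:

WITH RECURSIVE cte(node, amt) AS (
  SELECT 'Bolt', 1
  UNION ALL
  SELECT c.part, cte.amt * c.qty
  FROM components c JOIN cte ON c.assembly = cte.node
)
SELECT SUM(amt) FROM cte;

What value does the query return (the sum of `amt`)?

Base: (Bolt, amt=1).
Iteration 1: components of {Bolt} -> Ring = 1*4 = 4, Seal = 1*5 = 5, Shaft = 1*4 = 4.
Iteration 2: components of {Ring,Seal,Shaft} -> Plate = 4*2 = 8, Washer = 4*1 = 4.
Iteration 3: no further components; recursion stops.
SUM(amt) = 1 + 4 + 5 + 4 + 4 + 8 = 26.

26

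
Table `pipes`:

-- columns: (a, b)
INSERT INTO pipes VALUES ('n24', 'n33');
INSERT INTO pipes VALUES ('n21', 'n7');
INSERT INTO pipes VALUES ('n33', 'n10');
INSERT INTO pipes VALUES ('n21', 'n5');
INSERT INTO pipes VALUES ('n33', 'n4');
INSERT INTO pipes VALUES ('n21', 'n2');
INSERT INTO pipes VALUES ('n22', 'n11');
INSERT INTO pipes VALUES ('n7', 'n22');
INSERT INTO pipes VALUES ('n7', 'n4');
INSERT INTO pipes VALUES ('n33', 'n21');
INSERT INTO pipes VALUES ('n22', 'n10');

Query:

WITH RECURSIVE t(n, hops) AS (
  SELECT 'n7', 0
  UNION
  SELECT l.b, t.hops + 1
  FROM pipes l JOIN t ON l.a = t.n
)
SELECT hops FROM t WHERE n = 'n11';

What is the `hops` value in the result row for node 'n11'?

2

Base: (n7, hops=0).
Iteration 1: edges from {n7} -> (n22, hops=1), (n4, hops=1).
Iteration 2: edges from {n22,n4} -> (n10, hops=2), (n11, hops=2).
Iteration 3: no outgoing edges from {n10,n11}; recursion stops.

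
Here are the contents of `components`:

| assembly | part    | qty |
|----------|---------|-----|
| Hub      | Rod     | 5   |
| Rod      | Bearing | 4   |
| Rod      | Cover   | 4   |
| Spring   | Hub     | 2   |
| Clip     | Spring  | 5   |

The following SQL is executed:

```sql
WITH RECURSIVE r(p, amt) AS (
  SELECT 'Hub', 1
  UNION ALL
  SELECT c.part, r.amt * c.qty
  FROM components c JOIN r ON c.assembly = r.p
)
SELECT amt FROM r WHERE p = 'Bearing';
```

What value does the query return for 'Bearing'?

20

Base: (Hub, amt=1).
Iteration 1: components of {Hub} -> Rod = 1*5 = 5.
Iteration 2: components of {Rod} -> Bearing = 5*4 = 20, Cover = 5*4 = 20.
Iteration 3: no further components; recursion stops.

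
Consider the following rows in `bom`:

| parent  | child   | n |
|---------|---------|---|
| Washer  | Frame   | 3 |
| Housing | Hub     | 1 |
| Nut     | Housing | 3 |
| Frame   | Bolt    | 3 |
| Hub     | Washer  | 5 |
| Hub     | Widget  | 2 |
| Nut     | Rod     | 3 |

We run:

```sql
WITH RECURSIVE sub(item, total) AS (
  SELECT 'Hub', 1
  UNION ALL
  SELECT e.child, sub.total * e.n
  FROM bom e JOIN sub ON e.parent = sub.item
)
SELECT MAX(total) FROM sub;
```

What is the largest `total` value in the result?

45

Base: (Hub, total=1).
Iteration 1: components of {Hub} -> Washer = 1*5 = 5, Widget = 1*2 = 2.
Iteration 2: components of {Washer,Widget} -> Frame = 5*3 = 15.
Iteration 3: components of {Frame} -> Bolt = 15*3 = 45.
Iteration 4: no further components; recursion stops.
total values: 1, 5, 2, 15, 45; the maximum is 45.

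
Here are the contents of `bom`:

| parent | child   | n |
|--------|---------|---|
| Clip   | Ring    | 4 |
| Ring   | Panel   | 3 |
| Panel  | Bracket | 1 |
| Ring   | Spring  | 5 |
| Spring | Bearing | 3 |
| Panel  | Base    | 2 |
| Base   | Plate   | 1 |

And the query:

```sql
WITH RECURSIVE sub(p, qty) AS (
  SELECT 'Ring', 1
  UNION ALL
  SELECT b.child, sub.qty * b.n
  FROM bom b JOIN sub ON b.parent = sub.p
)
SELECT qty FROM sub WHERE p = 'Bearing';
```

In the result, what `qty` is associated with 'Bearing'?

15

Base: (Ring, qty=1).
Iteration 1: components of {Ring} -> Panel = 1*3 = 3, Spring = 1*5 = 5.
Iteration 2: components of {Panel,Spring} -> Base = 3*2 = 6, Bearing = 5*3 = 15, Bracket = 3*1 = 3.
Iteration 3: components of {Base,Bearing,Bracket} -> Plate = 6*1 = 6.
Iteration 4: no further components; recursion stops.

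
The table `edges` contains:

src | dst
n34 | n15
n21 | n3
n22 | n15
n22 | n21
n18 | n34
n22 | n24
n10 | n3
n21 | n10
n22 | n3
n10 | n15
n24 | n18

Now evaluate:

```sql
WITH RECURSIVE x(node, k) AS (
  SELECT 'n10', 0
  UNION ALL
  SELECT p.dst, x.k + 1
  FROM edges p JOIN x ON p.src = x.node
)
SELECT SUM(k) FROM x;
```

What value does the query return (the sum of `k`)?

Base: (n10, k=0).
Iteration 1: edges from {n10} -> (n15, k=1), (n3, k=1).
Iteration 2: no outgoing edges from {n15,n3}; recursion stops.
SUM(k) = 0 + 1 + 1 = 2.

2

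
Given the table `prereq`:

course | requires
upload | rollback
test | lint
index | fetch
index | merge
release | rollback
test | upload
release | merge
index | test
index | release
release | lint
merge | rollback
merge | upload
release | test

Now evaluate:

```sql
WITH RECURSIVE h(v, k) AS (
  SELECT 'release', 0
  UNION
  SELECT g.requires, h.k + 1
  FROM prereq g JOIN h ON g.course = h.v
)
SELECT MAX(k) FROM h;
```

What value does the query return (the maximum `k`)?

3

Base: (release, k=0).
Iteration 1: edges from {release} -> (lint, k=1), (merge, k=1), (rollback, k=1), (test, k=1).
Iteration 2: edges from {lint,merge,rollback,test} -> (lint, k=2), (rollback, k=2), (upload, k=2). [UNION drops 1 duplicate row(s)]
Iteration 3: edges from {lint,rollback,upload} -> (rollback, k=3).
Iteration 4: no outgoing edges from {rollback}; recursion stops.
k values: 0, 1, 1, 1, 1, 2, 2, 2, 3; the maximum is 3.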